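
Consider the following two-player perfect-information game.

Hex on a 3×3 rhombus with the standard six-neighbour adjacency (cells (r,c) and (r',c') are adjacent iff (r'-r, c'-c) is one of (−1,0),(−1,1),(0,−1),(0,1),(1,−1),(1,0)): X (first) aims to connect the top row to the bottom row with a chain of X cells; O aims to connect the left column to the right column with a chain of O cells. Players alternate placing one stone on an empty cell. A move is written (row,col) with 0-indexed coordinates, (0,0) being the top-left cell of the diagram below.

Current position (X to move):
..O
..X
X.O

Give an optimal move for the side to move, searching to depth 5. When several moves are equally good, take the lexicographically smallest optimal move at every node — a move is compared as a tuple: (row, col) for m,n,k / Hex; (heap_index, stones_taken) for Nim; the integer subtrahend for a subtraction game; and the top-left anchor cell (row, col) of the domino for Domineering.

p1 X@[..O/..X/X.O]: (0,0)[X.O/..X/X.O]-1 (0,1)[.XO/..X/X.O]+1* (1,0)[..O/X.X/X.O]+1 (1,1)[..O/.XX/X.O]-1 (2,1)[..O/..X/XXO]-1
p2 O@[.XO/..X/X.O]: (0,0)[OXO/..X/X.O]-1* (1,0)[.XO/O.X/X.O]-1 (1,1)[.XO/.OX/X.O]-1 (2,1)[.XO/..X/XOO]-1
p3 X@[OXO/..X/X.O]: (1,0)[OXO/X.X/X.O]+1* (1,1)[OXO/.XX/X.O]+1 (2,1)[OXO/..X/XXO]+1
p4 O@[OXO/X.X/X.O] terminal -1; root [..O/..X/X.O] d5

X's best at [..O/..X/X.O]: (0,1)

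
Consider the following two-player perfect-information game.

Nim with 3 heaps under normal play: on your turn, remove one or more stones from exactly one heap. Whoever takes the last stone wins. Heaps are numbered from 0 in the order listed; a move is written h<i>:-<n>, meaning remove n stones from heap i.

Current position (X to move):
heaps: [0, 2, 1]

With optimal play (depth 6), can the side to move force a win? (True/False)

X winning at [(0,2,1)]: True

ply 1, X at (0,2,1) | h1:-1=+1→(0,1,1)*; h1:-2=-1→(0,0,1); h2:-1=-1→(0,2,0)
ply 2, O at (0,1,1) | h1:-1=-1→(0,0,1)*; h2:-1=-1→(0,1,0)
ply 3, X at (0,0,1) | h2:-1=+1→(0,0,0)*
ply 4: (0,0,0) is terminal -1 (O); from (0,2,1) depth 6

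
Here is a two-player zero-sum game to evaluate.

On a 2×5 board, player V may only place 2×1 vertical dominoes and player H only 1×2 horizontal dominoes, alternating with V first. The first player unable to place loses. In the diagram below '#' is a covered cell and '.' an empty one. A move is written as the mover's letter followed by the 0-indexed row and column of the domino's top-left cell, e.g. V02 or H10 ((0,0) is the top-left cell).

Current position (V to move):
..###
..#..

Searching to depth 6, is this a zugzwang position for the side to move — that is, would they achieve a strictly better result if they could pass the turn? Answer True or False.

zugzwang(..###/..#.., V) = False

ply 1, V at ..###/..#.. | V00=+1→#.###/#.#..*; V01=+1→.####/.##..
ply 2, H at #.###/#.#.. | H13=-1→#.###/#.###*
ply 3, V at #.###/#.### | V01=+1→#####/#####*
ply 4: #####/##### is terminal -1 (H); from ..###/..#.. depth 6
if V skipped the turn, H would face:
~ ply 1, H at ..###/..#.. | H00=+1→#####/..#..*; H10=+1→..###/###..; H13=-1→..###/..###
~ ply 2: #####/..#.. is terminal -1 (V); from ..###/..#.. depth 6
compare (V): move=+1 vs pass=-1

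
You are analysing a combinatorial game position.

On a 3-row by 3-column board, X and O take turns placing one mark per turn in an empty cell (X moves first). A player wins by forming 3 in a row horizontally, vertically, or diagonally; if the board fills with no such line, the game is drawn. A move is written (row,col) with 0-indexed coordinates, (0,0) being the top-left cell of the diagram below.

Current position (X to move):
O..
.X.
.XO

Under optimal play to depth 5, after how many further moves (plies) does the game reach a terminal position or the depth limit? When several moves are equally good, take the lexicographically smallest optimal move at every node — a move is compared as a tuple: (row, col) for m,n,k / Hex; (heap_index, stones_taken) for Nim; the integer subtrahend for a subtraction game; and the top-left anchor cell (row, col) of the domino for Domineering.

p1 X@[O../.X./.XO]: (0,1)[OX./.X./.XO]+1* (0,2)[O.X/.X./.XO]+1 (1,0)[O../XX./.XO]+1 (1,2)[O../.XX/.XO]+1 (2,0)[O../.X./XXO]+1
p2 O@[OX./.X./.XO] terminal -1; root [O../.X./.XO] d5

PV length from [O../.X./.XO]: 1 ply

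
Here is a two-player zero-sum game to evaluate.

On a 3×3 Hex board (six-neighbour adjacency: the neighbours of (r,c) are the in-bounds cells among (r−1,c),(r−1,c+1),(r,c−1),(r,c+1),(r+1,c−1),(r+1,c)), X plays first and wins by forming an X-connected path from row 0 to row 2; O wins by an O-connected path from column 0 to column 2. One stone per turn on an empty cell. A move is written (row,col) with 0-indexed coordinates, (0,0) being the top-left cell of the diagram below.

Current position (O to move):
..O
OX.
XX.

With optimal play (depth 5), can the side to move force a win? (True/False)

ply 1, O at ..O/OX./XX. | (0,0)=-1→O.O/OX./XX.; (0,1)=+1→.OO/OX./XX.*; (1,2)=-1→..O/OXO/XX.; (2,2)=-1→..O/OX./XXO
ply 2: .OO/OX./XX. is terminal -1 (X); from ..O/OX./XX. depth 5

O winning at [..O/OX./XX.]: True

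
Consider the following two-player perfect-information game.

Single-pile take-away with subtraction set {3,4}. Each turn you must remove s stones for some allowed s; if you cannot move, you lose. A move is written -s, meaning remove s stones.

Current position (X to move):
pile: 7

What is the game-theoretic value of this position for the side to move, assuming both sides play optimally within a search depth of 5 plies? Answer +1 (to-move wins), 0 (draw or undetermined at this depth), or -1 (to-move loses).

value(7, X) = -1

p1 X@[7]: -3[4]-1* -4[3]-1
p2 O@[4]: -3[1]+1* -4[0]+1
p3 X@[1] terminal -1; root [7] d5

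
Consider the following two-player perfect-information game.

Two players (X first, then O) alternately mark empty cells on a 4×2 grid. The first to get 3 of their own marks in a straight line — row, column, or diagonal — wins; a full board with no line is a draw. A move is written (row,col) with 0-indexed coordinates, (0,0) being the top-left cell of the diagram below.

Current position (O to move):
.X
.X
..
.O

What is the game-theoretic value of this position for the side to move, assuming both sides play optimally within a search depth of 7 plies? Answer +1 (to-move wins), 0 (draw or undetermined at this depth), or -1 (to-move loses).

[.X/.X/../.O] O move#1: (0,0):-1/OX/.X/../.O, (1,0):-1/.X/OX/../.O, (2,0):-1/.X/.X/O./.O, (2,1):+0/.X/.X/.O/.O*, (3,0):-1/.X/.X/../OO
[.X/.X/.O/.O] X move#2: (0,0):+0/XX/.X/.O/.O*, (1,0):+0/.X/XX/.O/.O, (2,0):+0/.X/.X/XO/.O, (3,0):+0/.X/.X/.O/XO
[XX/.X/.O/.O] O move#3: (1,0):+0/XX/OX/.O/.O*, (2,0):+0/XX/.X/OO/.O, (3,0):+0/XX/.X/.O/OO
[XX/OX/.O/.O] X move#4: (2,0):+0/XX/OX/XO/.O*, (3,0):+0/XX/OX/.O/XO
[XX/OX/XO/.O] O move#5: (3,0):+0/XX/OX/XO/OO*
[XX/OX/XO/OO] end (terminal +0, X#6); searched .X/.X/../.O to 7

value(.X/.X/../.O, O) = 0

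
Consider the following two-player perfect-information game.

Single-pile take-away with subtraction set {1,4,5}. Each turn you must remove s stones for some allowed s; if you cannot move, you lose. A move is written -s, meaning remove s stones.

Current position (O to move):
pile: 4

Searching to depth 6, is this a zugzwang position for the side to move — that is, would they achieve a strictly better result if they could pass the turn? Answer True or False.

zugzwang(4, O) = False

p1 O@[4]: -1[3]-1 -4[0]+1*
p2 X@[0] terminal -1; root [4] d6
suppose O passes — search the same position with X to move:
pass> p1 X@[4]: -1[3]-1 -4[0]+1*
pass> p2 O@[0] terminal -1; root [4] d6
for O: play +1, pass -1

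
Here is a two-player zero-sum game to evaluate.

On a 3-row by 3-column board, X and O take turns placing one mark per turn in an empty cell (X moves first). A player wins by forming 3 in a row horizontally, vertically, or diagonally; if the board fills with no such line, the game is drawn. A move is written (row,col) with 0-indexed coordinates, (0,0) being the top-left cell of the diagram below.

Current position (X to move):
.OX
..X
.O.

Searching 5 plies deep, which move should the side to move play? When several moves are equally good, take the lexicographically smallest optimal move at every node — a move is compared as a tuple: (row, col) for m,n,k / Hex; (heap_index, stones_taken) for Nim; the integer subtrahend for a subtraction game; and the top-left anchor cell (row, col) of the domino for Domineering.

p1 X@[.OX/..X/.O.]: (0,0)[XOX/..X/.O.]-1 (1,0)[.OX/X.X/.O.]-1 (1,1)[.OX/.XX/.O.]+1* (2,0)[.OX/..X/XO.]-1 (2,2)[.OX/..X/.OX]+1
p2 O@[.OX/.XX/.O.]: (0,0)[OOX/.XX/.O.]-1* (1,0)[.OX/OXX/.O.]-1 (2,0)[.OX/.XX/OO.]-1 (2,2)[.OX/.XX/.OO]-1
p3 X@[OOX/.XX/.O.]: (1,0)[OOX/XXX/.O.]+1* (2,0)[OOX/.XX/XO.]+1 (2,2)[OOX/.XX/.OX]+1
p4 O@[OOX/XXX/.O.] terminal -1; root [.OX/..X/.O.] d5

X's best at [.OX/..X/.O.]: (1,1)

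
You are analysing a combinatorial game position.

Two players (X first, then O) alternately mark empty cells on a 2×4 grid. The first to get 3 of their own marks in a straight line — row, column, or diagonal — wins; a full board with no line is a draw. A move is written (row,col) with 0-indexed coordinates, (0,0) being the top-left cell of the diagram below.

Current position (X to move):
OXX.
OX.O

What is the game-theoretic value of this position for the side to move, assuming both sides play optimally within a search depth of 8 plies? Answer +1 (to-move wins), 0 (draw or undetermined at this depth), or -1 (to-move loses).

ply 1, X at OXX./OX.O | (0,3)=+1→OXXX/OX.O*; (1,2)=+0→OXX./OXXO
ply 2: OXXX/OX.O is terminal -1 (O); from OXX./OX.O depth 8

value(OXX./OX.O, X) = +1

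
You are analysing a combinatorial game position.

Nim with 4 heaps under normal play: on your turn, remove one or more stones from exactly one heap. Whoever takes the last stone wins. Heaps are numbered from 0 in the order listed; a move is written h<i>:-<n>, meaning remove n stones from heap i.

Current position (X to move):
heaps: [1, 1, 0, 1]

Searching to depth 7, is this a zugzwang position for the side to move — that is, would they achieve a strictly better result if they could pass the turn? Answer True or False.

zugzwang((1,1,0,1), X) = False

p1 X@[(1,1,0,1)]: h0:-1[(0,1,0,1)]+1* h1:-1[(1,0,0,1)]+1 h3:-1[(1,1,0,0)]+1
p2 O@[(0,1,0,1)]: h1:-1[(0,0,0,1)]-1* h3:-1[(0,1,0,0)]-1
p3 X@[(0,0,0,1)]: h3:-1[(0,0,0,0)]+1*
p4 O@[(0,0,0,0)] terminal -1; root [(1,1,0,1)] d7
pass branch (O moves first from the same position):
  | p1 O@[(1,1,0,1)]: h0:-1[(0,1,0,1)]+1* h1:-1[(1,0,0,1)]+1 h3:-1[(1,1,0,0)]+1
  | p2 X@[(0,1,0,1)]: h1:-1[(0,0,0,1)]-1* h3:-1[(0,1,0,0)]-1
  | p3 O@[(0,0,0,1)]: h3:-1[(0,0,0,0)]+1*
  | p4 X@[(0,0,0,0)] terminal -1; root [(1,1,0,1)] d7
X moving scores +1; X passing scores -1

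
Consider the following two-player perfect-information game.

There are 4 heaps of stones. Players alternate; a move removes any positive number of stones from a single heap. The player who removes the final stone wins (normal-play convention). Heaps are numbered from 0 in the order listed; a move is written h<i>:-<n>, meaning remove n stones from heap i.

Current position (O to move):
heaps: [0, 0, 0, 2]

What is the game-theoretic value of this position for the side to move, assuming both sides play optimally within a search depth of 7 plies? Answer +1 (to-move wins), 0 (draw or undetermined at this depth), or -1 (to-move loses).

p1 O@[(0,0,0,2)]: h3:-1[(0,0,0,1)]-1 h3:-2[(0,0,0,0)]+1*
p2 X@[(0,0,0,0)] terminal -1; root [(0,0,0,2)] d7

value((0,0,0,2), O) = +1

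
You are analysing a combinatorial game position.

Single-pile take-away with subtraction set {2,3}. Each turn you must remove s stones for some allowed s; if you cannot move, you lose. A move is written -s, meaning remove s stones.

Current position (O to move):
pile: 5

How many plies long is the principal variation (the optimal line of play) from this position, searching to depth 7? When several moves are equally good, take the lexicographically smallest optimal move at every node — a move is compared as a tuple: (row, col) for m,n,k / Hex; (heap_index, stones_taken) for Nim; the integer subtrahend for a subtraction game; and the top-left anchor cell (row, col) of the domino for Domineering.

PV length from [5]: 2 plies

p1 O@[5]: -2[3]-1* -3[2]-1
p2 X@[3]: -2[1]+1* -3[0]+1
p3 O@[1] terminal -1; root [5] d7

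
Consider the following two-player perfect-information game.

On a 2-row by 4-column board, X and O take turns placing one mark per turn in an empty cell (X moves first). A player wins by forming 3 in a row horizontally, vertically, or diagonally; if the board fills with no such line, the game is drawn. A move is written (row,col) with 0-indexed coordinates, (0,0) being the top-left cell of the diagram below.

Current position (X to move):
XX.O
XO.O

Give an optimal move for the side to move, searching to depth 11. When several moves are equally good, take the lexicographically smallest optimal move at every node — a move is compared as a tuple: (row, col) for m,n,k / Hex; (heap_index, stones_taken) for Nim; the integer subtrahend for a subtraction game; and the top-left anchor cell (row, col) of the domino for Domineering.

p1 X@[XX.O/XO.O]: (0,2)[XXXO/XO.O]+1* (1,2)[XX.O/XOXO]+0
p2 O@[XXXO/XO.O] terminal -1; root [XX.O/XO.O] d11

X's best at [XX.O/XO.O]: (0,2)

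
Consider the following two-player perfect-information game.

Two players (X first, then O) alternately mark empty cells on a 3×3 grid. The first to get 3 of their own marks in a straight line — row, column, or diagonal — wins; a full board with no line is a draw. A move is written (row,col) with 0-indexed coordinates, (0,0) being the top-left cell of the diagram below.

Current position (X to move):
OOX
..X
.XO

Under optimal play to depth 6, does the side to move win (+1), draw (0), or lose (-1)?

ply 1, X at OOX/..X/.XO | (1,0)=-1→OOX/X.X/.XO; (1,1)=+1→OOX/.XX/.XO*; (2,0)=-1→OOX/..X/XXO
ply 2, O at OOX/.XX/.XO | (1,0)=-1→OOX/OXX/.XO*; (2,0)=-1→OOX/.XX/OXO
ply 3, X at OOX/OXX/.XO | (2,0)=+1→OOX/OXX/XXO*
ply 4: OOX/OXX/XXO is terminal -1 (O); from OOX/..X/.XO depth 6

value(OOX/..X/.XO, X) = +1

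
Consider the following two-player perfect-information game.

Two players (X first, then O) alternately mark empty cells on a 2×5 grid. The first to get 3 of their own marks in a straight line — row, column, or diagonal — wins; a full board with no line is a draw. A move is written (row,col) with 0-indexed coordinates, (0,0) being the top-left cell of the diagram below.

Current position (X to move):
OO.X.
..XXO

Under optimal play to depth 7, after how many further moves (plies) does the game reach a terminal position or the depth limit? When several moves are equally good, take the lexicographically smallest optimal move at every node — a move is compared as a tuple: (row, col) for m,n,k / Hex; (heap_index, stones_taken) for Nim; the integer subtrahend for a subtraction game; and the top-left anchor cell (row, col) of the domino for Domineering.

PV length from [OO.X./..XXO]: 3 plies

[OO.X./..XXO] X move#1: (0,2):+1/OOXX./..XXO*, (0,4):-1/OO.XX/..XXO, (1,0):-1/OO.X./X.XXO, (1,1):+1/OO.X./.XXXO
[OOXX./..XXO] O move#2: (0,4):-1/OOXXO/..XXO*, (1,0):-1/OOXX./O.XXO, (1,1):-1/OOXX./.OXXO
[OOXXO/..XXO] X move#3: (1,0):+0/OOXXO/X.XXO, (1,1):+1/OOXXO/.XXXO*
[OOXXO/.XXXO] end (terminal -1, O#4); searched OO.X./..XXO to 7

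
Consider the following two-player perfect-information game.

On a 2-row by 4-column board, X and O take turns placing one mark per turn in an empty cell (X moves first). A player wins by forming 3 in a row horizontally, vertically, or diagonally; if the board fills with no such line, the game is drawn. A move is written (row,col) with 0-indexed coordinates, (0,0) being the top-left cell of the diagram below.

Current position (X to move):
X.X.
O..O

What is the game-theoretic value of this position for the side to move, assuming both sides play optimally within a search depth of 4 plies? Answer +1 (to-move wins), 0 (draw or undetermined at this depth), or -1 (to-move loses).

value(X.X./O..O, X) = +1

[X.X./O..O] X move#1: (0,1):+1/XXX./O..O*, (0,3):+0/X.XX/O..O, (1,1):+0/X.X./OX.O, (1,2):+0/X.X./O.XO
[XXX./O..O] end (terminal -1, O#2); searched X.X./O..O to 4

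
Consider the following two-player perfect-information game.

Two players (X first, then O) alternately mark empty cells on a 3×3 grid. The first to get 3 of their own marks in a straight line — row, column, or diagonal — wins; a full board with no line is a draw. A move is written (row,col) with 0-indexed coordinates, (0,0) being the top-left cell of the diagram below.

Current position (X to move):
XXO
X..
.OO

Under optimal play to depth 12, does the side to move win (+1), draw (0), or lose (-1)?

[XXO/X../.OO] X move#1: (1,1):-1/XXO/XX./.OO, (1,2):-1/XXO/X.X/.OO, (2,0):+1/XXO/X../XOO*
[XXO/X../XOO] end (terminal -1, O#2); searched XXO/X../.OO to 12

value(XXO/X../.OO, X) = +1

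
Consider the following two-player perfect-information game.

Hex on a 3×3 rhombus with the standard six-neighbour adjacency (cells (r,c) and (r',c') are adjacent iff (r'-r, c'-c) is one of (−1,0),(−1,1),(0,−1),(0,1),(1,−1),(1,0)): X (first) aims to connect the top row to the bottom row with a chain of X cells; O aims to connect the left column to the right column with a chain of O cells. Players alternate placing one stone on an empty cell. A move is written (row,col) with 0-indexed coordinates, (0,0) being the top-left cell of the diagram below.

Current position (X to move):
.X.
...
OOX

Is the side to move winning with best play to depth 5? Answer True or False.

p1 X@[.X./.../OOX]: (0,0)[XX./.../OOX]-1 (0,2)[.XX/.../OOX]-1 (1,0)[.X./X../OOX]-1 (1,1)[.X./.X./OOX]-1 (1,2)[.X./..X/OOX]+1*
p2 O@[.X./..X/OOX]: (0,0)[OX./..X/OOX]-1* (0,2)[.XO/..X/OOX]-1 (1,0)[.X./O.X/OOX]-1 (1,1)[.X./.OX/OOX]-1
p3 X@[OX./..X/OOX]: (0,2)[OXX/..X/OOX]+1* (1,0)[OX./X.X/OOX]+1 (1,1)[OX./.XX/OOX]+1
p4 O@[OXX/..X/OOX] terminal -1; root [.X./.../OOX] d5

X winning at [.X./.../OOX]: True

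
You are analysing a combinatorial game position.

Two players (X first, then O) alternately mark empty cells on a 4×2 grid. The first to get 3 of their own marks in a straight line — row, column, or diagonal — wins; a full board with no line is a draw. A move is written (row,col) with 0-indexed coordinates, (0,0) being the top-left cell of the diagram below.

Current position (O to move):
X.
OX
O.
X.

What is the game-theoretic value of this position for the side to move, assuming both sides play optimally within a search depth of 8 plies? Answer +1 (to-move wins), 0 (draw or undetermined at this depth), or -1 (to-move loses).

[X./OX/O./X.] O move#1: (0,1):+0/XO/OX/O./X.*, (2,1):+0/X./OX/OO/X., (3,1):+0/X./OX/O./XO
[XO/OX/O./X.] X move#2: (2,1):+0/XO/OX/OX/X.*, (3,1):+0/XO/OX/O./XX
[XO/OX/OX/X.] O move#3: (3,1):+0/XO/OX/OX/XO*
[XO/OX/OX/XO] end (terminal +0, X#4); searched X./OX/O./X. to 8

value(X./OX/O./X., O) = 0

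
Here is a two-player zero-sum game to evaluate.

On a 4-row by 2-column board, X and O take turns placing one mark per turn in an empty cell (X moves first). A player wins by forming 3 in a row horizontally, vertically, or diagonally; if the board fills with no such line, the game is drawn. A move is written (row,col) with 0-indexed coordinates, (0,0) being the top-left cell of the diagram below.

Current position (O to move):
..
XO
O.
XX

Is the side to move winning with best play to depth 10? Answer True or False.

O winning at [../XO/O./XX]: False

p1 O@[../XO/O./XX]: (0,0)[O./XO/O./XX]+0* (0,1)[.O/XO/O./XX]+0 (2,1)[../XO/OO/XX]+0
p2 X@[O./XO/O./XX]: (0,1)[OX/XO/O./XX]+0* (2,1)[O./XO/OX/XX]+0
p3 O@[OX/XO/O./XX]: (2,1)[OX/XO/OO/XX]+0*
p4 X@[OX/XO/OO/XX] terminal +0; root [../XO/O./XX] d10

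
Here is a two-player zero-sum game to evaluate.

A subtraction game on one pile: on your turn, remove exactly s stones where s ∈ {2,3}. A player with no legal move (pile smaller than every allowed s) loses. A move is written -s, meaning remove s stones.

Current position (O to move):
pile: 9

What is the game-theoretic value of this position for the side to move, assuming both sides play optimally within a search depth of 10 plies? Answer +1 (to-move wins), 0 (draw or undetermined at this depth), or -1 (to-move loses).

[9] O move#1: -2:-1/7, -3:+1/6*
[6] X move#2: -2:-1/4*, -3:-1/3
[4] O move#3: -2:-1/2, -3:+1/1*
[1] end (terminal -1, X#4); searched 9 to 10

value(9, O) = +1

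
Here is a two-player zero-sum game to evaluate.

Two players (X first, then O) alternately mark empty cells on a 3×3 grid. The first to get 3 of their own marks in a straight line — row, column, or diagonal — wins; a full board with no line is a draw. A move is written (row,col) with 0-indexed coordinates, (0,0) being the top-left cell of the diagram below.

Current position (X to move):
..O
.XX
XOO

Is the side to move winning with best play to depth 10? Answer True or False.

p1 X@[..O/.XX/XOO]: (0,0)[X.O/.XX/XOO]+0 (0,1)[.XO/.XX/XOO]+0 (1,0)[..O/XXX/XOO]+1*
p2 O@[..O/XXX/XOO] terminal -1; root [..O/.XX/XOO] d10

X winning at [..O/.XX/XOO]: True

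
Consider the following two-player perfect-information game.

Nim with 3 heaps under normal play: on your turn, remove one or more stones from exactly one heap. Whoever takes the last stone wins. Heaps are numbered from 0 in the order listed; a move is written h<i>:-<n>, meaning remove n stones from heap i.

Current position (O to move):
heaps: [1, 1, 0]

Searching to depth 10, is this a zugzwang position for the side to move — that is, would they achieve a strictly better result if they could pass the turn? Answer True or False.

zugzwang((1,1,0), O) = True

p1 O@[(1,1,0)]: h0:-1[(0,1,0)]-1* h1:-1[(1,0,0)]-1
p2 X@[(0,1,0)]: h1:-1[(0,0,0)]+1*
p3 O@[(0,0,0)] terminal -1; root [(1,1,0)] d10
pass branch (X moves first from the same position):
  | p1 X@[(1,1,0)]: h0:-1[(0,1,0)]-1* h1:-1[(1,0,0)]-1
  | p2 O@[(0,1,0)]: h1:-1[(0,0,0)]+1*
  | p3 X@[(0,0,0)] terminal -1; root [(1,1,0)] d10
O moving scores -1; O passing scores +1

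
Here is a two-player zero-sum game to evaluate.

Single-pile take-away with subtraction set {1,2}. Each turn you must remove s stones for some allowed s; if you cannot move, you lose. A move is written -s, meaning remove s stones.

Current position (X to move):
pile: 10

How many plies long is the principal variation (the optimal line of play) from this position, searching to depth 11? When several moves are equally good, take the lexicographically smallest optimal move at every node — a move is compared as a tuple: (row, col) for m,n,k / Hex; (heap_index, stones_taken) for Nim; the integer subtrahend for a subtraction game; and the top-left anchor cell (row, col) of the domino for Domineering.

p1 X@[10]: -1[9]+1* -2[8]-1
p2 O@[9]: -1[8]-1* -2[7]-1
p3 X@[8]: -1[7]-1 -2[6]+1*
p4 O@[6]: -1[5]-1* -2[4]-1
p5 X@[5]: -1[4]-1 -2[3]+1*
p6 O@[3]: -1[2]-1* -2[1]-1
p7 X@[2]: -1[1]-1 -2[0]+1*
p8 O@[0] terminal -1; root [10] d11

PV length from [10]: 7 plies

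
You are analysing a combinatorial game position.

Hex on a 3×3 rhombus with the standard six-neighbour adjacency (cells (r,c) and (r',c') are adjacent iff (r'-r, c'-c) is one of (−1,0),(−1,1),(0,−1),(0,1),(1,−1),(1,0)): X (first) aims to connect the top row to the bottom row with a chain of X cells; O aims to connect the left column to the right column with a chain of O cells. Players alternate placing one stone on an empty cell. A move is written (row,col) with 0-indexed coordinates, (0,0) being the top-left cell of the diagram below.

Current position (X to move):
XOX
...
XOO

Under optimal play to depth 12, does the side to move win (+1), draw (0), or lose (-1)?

value(XOX/.../XOO, X) = +1

p1 X@[XOX/.../XOO]: (1,0)[XOX/X../XOO]+1* (1,1)[XOX/.X./XOO]+1 (1,2)[XOX/..X/XOO]+1
p2 O@[XOX/X../XOO] terminal -1; root [XOX/.../XOO] d12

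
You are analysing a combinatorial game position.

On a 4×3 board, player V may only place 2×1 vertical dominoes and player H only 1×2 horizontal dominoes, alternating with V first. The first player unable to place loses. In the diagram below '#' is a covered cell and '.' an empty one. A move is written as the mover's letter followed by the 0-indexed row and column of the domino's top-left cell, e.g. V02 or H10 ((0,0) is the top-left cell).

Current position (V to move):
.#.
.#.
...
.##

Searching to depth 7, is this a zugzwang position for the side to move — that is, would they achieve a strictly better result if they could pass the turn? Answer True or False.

p1 V@[.#./.#./.../.##]: V00[##./##./.../.##]+1* V02[.##/.##/.../.##]+1 V10[.#./##./#../.##]+1 V12[.#./.##/..#/.##]+1 V20[.#./.#./#../###]+1
p2 H@[##./##./.../.##]: H20[##./##./##./.##]-1* H21[##./##./.##/.##]-1
p3 V@[##./##./##./.##]: V02[###/###/##./.##]+1* V12[##./###/###/.##]+1
p4 H@[###/###/##./.##] terminal -1; root [.#./.#./.../.##] d7
pass branch (H moves first from the same position):
  | p1 H@[.#./.#./.../.##]: H20[.#./.#./##./.##]-1* H21[.#./.#./.##/.##]-1
  | p2 V@[.#./.#./##./.##]: V00[##./##./##./.##]+1* V02[.##/.##/##./.##]+1 V12[.#./.##/###/.##]+1
  | p3 H@[##./##./##./.##] terminal -1; root [.#./.#./.../.##] d7
V moving scores +1; V passing scores +1

zugzwang(.#./.#./.../.##, V) = False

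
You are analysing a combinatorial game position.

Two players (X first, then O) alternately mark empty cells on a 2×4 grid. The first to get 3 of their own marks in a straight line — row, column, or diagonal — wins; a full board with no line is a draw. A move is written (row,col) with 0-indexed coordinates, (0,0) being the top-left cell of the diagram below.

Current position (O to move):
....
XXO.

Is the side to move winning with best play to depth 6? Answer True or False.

[..../XXO.] O move#1: (0,0):+0/O.../XXO.*, (0,1):+0/.O../XXO., (0,2):+0/..O./XXO., (0,3):+0/...O/XXO., (1,3):+0/..../XXOO
[O.../XXO.] X move#2: (0,1):+0/OX../XXO.*, (0,2):+0/O.X./XXO., (0,3):+0/O..X/XXO., (1,3):+0/O.../XXOX
[OX../XXO.] O move#3: (0,2):+0/OXO./XXO.*, (0,3):+0/OX.O/XXO., (1,3):+0/OX../XXOO
[OXO./XXO.] X move#4: (0,3):+0/OXOX/XXO.*, (1,3):+0/OXO./XXOX
[OXOX/XXO.] O move#5: (1,3):+0/OXOX/XXOO*
[OXOX/XXOO] end (terminal +0, X#6); searched ..../XXO. to 6

O winning at [..../XXO.]: False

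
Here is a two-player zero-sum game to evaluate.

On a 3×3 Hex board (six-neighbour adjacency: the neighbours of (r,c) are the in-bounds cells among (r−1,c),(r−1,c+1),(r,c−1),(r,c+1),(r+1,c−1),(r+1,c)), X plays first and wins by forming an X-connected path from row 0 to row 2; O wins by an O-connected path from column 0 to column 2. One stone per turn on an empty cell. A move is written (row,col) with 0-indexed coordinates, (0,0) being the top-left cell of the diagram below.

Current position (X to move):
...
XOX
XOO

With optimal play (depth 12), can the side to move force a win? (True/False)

X winning at [.../XOX/XOO]: True

[.../XOX/XOO] X move#1: (0,0):+1/X../XOX/XOO*, (0,1):+1/.X./XOX/XOO, (0,2):+1/..X/XOX/XOO
[X../XOX/XOO] end (terminal -1, O#2); searched .../XOX/XOO to 12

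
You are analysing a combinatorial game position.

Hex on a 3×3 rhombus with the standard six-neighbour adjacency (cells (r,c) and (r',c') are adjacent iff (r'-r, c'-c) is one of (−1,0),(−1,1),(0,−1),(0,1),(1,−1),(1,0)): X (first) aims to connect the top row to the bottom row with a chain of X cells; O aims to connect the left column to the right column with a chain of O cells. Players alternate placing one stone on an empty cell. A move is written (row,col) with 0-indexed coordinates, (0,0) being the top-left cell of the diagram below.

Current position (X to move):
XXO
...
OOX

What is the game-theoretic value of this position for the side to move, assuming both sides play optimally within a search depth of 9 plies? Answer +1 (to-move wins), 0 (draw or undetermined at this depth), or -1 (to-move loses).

value(XXO/.../OOX, X) = -1

[XXO/.../OOX] X move#1: (1,0):-1/XXO/X../OOX*, (1,1):-1/XXO/.X./OOX, (1,2):-1/XXO/..X/OOX
[XXO/X../OOX] O move#2: (1,1):+1/XXO/XO./OOX*, (1,2):+1/XXO/X.O/OOX
[XXO/XO./OOX] end (terminal -1, X#3); searched XXO/.../OOX to 9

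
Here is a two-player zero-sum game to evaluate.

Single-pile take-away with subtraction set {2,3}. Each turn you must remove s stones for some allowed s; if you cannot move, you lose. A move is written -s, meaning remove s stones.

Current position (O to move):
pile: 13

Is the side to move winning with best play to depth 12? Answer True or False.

O winning at [13]: True

[13] O move#1: -2:+1/11*, -3:+1/10
[11] X move#2: -2:-1/9*, -3:-1/8
[9] O move#3: -2:-1/7, -3:+1/6*
[6] X move#4: -2:-1/4*, -3:-1/3
[4] O move#5: -2:-1/2, -3:+1/1*
[1] end (terminal -1, X#6); searched 13 to 12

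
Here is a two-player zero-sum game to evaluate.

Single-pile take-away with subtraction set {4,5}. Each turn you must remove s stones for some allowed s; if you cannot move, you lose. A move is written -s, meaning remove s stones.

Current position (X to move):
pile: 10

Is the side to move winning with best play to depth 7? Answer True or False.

X winning at [10]: False

p1 X@[10]: -4[6]-1* -5[5]-1
p2 O@[6]: -4[2]+1* -5[1]+1
p3 X@[2] terminal -1; root [10] d7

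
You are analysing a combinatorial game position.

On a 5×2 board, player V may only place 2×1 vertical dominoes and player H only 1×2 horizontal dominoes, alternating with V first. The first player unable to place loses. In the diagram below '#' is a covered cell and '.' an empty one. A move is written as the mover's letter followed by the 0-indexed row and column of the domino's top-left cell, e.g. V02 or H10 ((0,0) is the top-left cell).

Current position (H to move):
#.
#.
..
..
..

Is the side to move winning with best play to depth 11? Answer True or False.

[#./#./../../..] H move#1: H20:-1/#./#./##/../.., H30:+1/#./#./../##/..*, H40:-1/#./#./../../##
[#./#./../##/..] V move#2: V01:-1/##/##/../##/..*, V11:-1/#./##/.#/##/..
[##/##/../##/..] H move#3: H20:+1/##/##/##/##/..*, H40:+1/##/##/../##/##
[##/##/##/##/..] end (terminal -1, V#4); searched #./#./../../.. to 11

H winning at [#./#./../../..]: True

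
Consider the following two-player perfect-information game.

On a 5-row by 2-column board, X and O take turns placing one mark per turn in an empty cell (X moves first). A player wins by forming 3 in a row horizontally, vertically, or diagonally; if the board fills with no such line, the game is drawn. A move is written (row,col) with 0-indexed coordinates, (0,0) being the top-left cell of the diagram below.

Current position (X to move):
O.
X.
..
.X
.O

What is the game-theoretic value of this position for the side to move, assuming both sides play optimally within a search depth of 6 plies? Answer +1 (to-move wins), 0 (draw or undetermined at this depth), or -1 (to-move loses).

p1 X@[O./X./../.X/.O]: (0,1)[OX/X./../.X/.O]+0* (1,1)[O./XX/../.X/.O]+0 (2,0)[O./X./X./.X/.O]+0 (2,1)[O./X./.X/.X/.O]+0 (3,0)[O./X./../XX/.O]+0 (4,0)[O./X./../.X/XO]+0
p2 O@[OX/X./../.X/.O]: (1,1)[OX/XO/../.X/.O]+0* (2,0)[OX/X./O./.X/.O]+0 (2,1)[OX/X./.O/.X/.O]+0 (3,0)[OX/X./../OX/.O]+0 (4,0)[OX/X./../.X/OO]+0
p3 X@[OX/XO/../.X/.O]: (2,0)[OX/XO/X./.X/.O]+0* (2,1)[OX/XO/.X/.X/.O]+0 (3,0)[OX/XO/../XX/.O]+0 (4,0)[OX/XO/../.X/XO]+0
p4 O@[OX/XO/X./.X/.O]: (2,1)[OX/XO/XO/.X/.O]-1 (3,0)[OX/XO/X./OX/.O]+0* (4,0)[OX/XO/X./.X/OO]-1
p5 X@[OX/XO/X./OX/.O]: (2,1)[OX/XO/XX/OX/.O]+0* (4,0)[OX/XO/X./OX/XO]+0
p6 O@[OX/XO/XX/OX/.O]: (4,0)[OX/XO/XX/OX/OO]+0*
p7 X@[OX/XO/XX/OX/OO] terminal +0; root [O./X./../.X/.O] d6

value(O./X./../.X/.O, X) = 0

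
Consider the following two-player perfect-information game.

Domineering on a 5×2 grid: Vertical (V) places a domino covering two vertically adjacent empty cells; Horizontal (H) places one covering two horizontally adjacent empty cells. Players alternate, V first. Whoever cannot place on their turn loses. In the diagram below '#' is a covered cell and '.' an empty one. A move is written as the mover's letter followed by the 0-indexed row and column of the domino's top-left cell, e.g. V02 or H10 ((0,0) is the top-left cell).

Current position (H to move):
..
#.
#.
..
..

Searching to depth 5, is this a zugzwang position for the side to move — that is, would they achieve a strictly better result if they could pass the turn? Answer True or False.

[../#./#./../..] H move#1: H00:-1/##/#./#./../.., H30:+1/../#./#./##/..*, H40:+1/../#./#./../##
[../#./#./##/..] V move#2: V01:-1/.#/##/#./##/..*, V11:-1/../##/##/##/..
[.#/##/#./##/..] H move#3: H40:+1/.#/##/#./##/##*
[.#/##/#./##/##] end (terminal -1, V#4); searched ../#./#./../.. to 5
pass branch (V moves first from the same position):
  | [../#./#./../..] V move#1: V01:-1/.#/##/#./../.., V11:-1/../##/##/../.., V21:+1/../#./##/.#/..*, V30:+1/../#./#./#./#., V31:+1/../#./#./.#/.#
  | [../#./##/.#/..] H move#2: H00:-1/##/#./##/.#/..*, H40:-1/../#./##/.#/##
  | [##/#./##/.#/..] V move#3: V30:+1/##/#./##/##/#.*
  | [##/#./##/##/#.] end (terminal -1, H#4); searched ../#./#./../.. to 5
H moving scores +1; H passing scores -1

zugzwang(../#./#./../.., H) = False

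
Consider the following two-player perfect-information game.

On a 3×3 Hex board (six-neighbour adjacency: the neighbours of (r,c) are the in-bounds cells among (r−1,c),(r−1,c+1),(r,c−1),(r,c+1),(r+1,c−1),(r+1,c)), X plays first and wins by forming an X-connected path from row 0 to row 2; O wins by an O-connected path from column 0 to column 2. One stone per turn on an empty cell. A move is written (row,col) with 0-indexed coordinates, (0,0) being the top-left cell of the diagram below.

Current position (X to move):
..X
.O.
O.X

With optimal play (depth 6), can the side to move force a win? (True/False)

X winning at [..X/.O./O.X]: True

ply 1, X at ..X/.O./O.X | (0,0)=-1→X.X/.O./O.X; (0,1)=-1→.XX/.O./O.X; (1,0)=-1→..X/XO./O.X; (1,2)=+1→..X/.OX/O.X*; (2,1)=-1→..X/.O./OXX
ply 2: ..X/.OX/O.X is terminal -1 (O); from ..X/.O./O.X depth 6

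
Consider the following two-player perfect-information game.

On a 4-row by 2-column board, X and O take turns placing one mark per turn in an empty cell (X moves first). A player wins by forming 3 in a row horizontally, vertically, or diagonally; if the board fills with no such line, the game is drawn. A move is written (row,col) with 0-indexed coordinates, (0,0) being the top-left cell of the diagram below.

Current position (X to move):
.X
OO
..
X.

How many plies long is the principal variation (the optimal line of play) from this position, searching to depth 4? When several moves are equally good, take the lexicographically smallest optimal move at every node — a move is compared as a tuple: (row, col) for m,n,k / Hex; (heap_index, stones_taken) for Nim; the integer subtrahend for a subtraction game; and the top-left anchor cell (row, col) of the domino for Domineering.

[.X/OO/../X.] X move#1: (0,0):+0/XX/OO/../X.*, (2,0):+0/.X/OO/X./X., (2,1):+0/.X/OO/.X/X., (3,1):+0/.X/OO/../XX
[XX/OO/../X.] O move#2: (2,0):+0/XX/OO/O./X.*, (2,1):+0/XX/OO/.O/X., (3,1):+0/XX/OO/../XO
[XX/OO/O./X.] X move#3: (2,1):+0/XX/OO/OX/X.*, (3,1):+0/XX/OO/O./XX
[XX/OO/OX/X.] O move#4: (3,1):+0/XX/OO/OX/XO*
[XX/OO/OX/XO] end (terminal +0, X#5); searched .X/OO/../X. to 4

PV length from [.X/OO/../X.]: 4 plies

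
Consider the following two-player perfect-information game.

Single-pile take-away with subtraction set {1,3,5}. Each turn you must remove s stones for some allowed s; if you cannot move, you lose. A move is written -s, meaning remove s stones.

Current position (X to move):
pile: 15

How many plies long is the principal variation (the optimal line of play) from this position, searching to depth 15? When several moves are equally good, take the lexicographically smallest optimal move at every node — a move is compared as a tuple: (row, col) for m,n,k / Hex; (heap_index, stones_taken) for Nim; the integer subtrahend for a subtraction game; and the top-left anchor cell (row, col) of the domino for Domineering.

ply 1, X at 15 | -1=+1→14*; -3=+1→12; -5=+1→10
ply 2, O at 14 | -1=-1→13*; -3=-1→11; -5=-1→9
ply 3, X at 13 | -1=+1→12*; -3=+1→10; -5=+1→8
ply 4, O at 12 | -1=-1→11*; -3=-1→9; -5=-1→7
ply 5, X at 11 | -1=+1→10*; -3=+1→8; -5=+1→6
ply 6, O at 10 | -1=-1→9*; -3=-1→7; -5=-1→5
ply 7, X at 9 | -1=+1→8*; -3=+1→6; -5=+1→4
ply 8, O at 8 | -1=-1→7*; -3=-1→5; -5=-1→3
ply 9, X at 7 | -1=+1→6*; -3=+1→4; -5=+1→2
ply 10, O at 6 | -1=-1→5*; -3=-1→3; -5=-1→1
ply 11, X at 5 | -1=+1→4*; -3=+1→2; -5=+1→0
ply 12, O at 4 | -1=-1→3*; -3=-1→1
ply 13, X at 3 | -1=+1→2*; -3=+1→0
ply 14, O at 2 | -1=-1→1*
ply 15, X at 1 | -1=+1→0*
ply 16: 0 is terminal -1 (O); from 15 depth 15

PV length from [15]: 15 plies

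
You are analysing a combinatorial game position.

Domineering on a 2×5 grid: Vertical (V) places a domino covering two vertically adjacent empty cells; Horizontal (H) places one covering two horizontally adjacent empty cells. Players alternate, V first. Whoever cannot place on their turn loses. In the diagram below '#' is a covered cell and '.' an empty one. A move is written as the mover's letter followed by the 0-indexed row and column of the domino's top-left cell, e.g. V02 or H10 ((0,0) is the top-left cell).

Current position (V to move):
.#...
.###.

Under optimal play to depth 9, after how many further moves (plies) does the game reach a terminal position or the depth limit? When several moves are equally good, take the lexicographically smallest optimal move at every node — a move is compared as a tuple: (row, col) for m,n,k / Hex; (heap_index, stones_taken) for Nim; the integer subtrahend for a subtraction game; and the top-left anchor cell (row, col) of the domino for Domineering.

PV length from [.#.../.###.]: 3 plies

p1 V@[.#.../.###.]: V00[##.../####.]-1 V04[.#..#/.####]+1*
p2 H@[.#..#/.####]: H02[.####/.####]-1*
p3 V@[.####/.####]: V00[#####/#####]+1*
p4 H@[#####/#####] terminal -1; root [.#.../.###.] d9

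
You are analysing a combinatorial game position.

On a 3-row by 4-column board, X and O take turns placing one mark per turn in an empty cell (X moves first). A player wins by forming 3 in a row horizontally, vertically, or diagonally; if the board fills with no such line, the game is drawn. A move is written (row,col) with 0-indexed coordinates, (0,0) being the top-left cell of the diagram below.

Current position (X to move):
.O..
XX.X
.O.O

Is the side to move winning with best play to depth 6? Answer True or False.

p1 X@[.O../XX.X/.O.O]: (0,0)[XO../XX.X/.O.O]-1 (0,2)[.OX./XX.X/.O.O]-1 (0,3)[.O.X/XX.X/.O.O]-1 (1,2)[.O../XXXX/.O.O]+1* (2,0)[.O../XX.X/XO.O]-1 (2,2)[.O../XX.X/.OXO]-1
p2 O@[.O../XXXX/.O.O] terminal -1; root [.O../XX.X/.O.O] d6

X winning at [.O../XX.X/.O.O]: True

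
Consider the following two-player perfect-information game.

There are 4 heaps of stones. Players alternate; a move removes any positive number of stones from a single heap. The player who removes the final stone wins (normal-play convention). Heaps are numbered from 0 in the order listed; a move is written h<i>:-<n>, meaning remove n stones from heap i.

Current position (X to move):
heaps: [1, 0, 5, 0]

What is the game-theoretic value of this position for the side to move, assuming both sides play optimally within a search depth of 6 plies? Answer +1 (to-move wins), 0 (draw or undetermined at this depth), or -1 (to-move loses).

value((1,0,5,0), X) = +1

p1 X@[(1,0,5,0)]: h0:-1[(0,0,5,0)]-1 h2:-1[(1,0,4,0)]-1 h2:-2[(1,0,3,0)]-1 h2:-3[(1,0,2,0)]-1 h2:-4[(1,0,1,0)]+1* h2:-5[(1,0,0,0)]-1
p2 O@[(1,0,1,0)]: h0:-1[(0,0,1,0)]-1* h2:-1[(1,0,0,0)]-1
p3 X@[(0,0,1,0)]: h2:-1[(0,0,0,0)]+1*
p4 O@[(0,0,0,0)] terminal -1; root [(1,0,5,0)] d6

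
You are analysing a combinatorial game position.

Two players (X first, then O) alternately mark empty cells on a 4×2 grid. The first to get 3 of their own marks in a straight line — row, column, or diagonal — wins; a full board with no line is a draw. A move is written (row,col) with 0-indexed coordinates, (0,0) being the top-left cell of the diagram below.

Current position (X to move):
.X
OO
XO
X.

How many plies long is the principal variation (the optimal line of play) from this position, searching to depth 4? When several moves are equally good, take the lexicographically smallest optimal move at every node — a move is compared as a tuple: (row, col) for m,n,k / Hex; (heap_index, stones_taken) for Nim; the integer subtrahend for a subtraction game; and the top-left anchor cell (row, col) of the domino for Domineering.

[.X/OO/XO/X.] X move#1: (0,0):-1/XX/OO/XO/X., (3,1):+0/.X/OO/XO/XX*
[.X/OO/XO/XX] O move#2: (0,0):+0/OX/OO/XO/XX*
[OX/OO/XO/XX] end (terminal +0, X#3); searched .X/OO/XO/X. to 4

PV length from [.X/OO/XO/X.]: 2 plies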